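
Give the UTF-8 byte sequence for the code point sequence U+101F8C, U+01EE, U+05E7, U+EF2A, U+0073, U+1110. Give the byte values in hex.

U+101F8C: 4-byte form → F4 81 BE 8C.
U+01EE: 2-byte form → C7 AE.
U+05E7: 2-byte form → D7 A7.
U+EF2A: 3-byte form → EE BC AA.
U+0073: 1-byte form → 73.
U+1110: 3-byte form → E1 84 90.
Concatenated (15 bytes): F4 81 BE 8C C7 AE D7 A7 EE BC AA 73 E1 84 90.

F4 81 BE 8C C7 AE D7 A7 EE BC AA 73 E1 84 90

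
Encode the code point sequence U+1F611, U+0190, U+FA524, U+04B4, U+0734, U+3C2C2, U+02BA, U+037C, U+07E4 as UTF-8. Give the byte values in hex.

F0 9F 98 91 C6 90 F3 BA 94 A4 D2 B4 DC B4 F0 BC 8B 82 CA BA CD BC DF A4

U+1F611: 4-byte form → F0 9F 98 91.
U+0190: 2-byte form → C6 90.
U+FA524: 4-byte form → F3 BA 94 A4.
U+04B4: 2-byte form → D2 B4.
U+0734: 2-byte form → DC B4.
U+3C2C2: 4-byte form → F0 BC 8B 82.
U+02BA: 2-byte form → CA BA.
U+037C: 2-byte form → CD BC.
U+07E4: 2-byte form → DF A4.
Concatenated (24 bytes): F0 9F 98 91 C6 90 F3 BA 94 A4 D2 B4 DC B4 F0 BC 8B 82 CA BA CD BC DF A4.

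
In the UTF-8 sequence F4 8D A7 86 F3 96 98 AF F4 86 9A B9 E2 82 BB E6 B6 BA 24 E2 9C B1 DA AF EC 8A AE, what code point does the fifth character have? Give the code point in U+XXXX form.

U+6DBA

Offset 0: leading byte 0xF4 = 11110100 → 4-byte char #1 = F4 8D A7 86.
Offset 4: leading byte 0xF3 = 11110011 → 4-byte char #2 = F3 96 98 AF.
Offset 8: leading byte 0xF4 = 11110100 → 4-byte char #3 = F4 86 9A B9.
Offset 12: leading byte 0xE2 = 11100010 → 3-byte char #4 = E2 82 BB.
Offset 15: leading byte 0xE6 = 11100110 → 3-byte char #5 = E6 B6 BA.
Leading byte 0xE6 = 11100110 matches 1110xxxx → 3-byte sequence.
Byte 1: 0xE6 = 11100110, payload 0110 (4 bits).
Byte 2: 0xB6 = 10110110 (10xxxxxx ✓), payload 110110.
Byte 3: 0xBA = 10111010 (10xxxxxx ✓), payload 111010.
Concatenate: 0110110110111010 = 0x6DBA (16 bits → U+6DBA).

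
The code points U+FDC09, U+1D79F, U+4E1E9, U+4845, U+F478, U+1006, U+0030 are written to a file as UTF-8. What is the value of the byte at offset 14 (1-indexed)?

0xA1

1-indexed offset 14 is 0-indexed offset 13.
U+FDC09 → 4-byte form F3 BD B0 89 at offsets 0–3.
U+1D79F → 4-byte form F0 9D 9E 9F at offsets 4–7.
U+4E1E9 → 4-byte form F1 8E 87 A9 at offsets 8–11.
U+4845 → 3-byte form E4 A1 85 at offsets 12–14.
Offset 13 falls in char 4's range; it's byte 2 of E4 A1 85 = 0xA1.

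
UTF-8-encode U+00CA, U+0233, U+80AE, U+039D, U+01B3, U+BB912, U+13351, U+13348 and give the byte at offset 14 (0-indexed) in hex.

0x92

U+00CA → 2-byte form C3 8A at offsets 0–1.
U+0233 → 2-byte form C8 B3 at offsets 2–3.
U+80AE → 3-byte form E8 82 AE at offsets 4–6.
U+039D → 2-byte form CE 9D at offsets 7–8.
U+01B3 → 2-byte form C6 B3 at offsets 9–10.
U+BB912 → 4-byte form F2 BB A4 92 at offsets 11–14.
Offset 14 falls in char 6's range; it's byte 4 of F2 BB A4 92 = 0x92.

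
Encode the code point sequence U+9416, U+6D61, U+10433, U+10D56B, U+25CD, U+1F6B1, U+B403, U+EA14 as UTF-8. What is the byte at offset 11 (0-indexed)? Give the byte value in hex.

U+9416 → 3-byte form E9 90 96 at offsets 0–2.
U+6D61 → 3-byte form E6 B5 A1 at offsets 3–5.
U+10433 → 4-byte form F0 90 90 B3 at offsets 6–9.
U+10D56B → 4-byte form F4 8D 95 AB at offsets 10–13.
Offset 11 falls in char 4's range; it's byte 2 of F4 8D 95 AB = 0x8D.

0x8D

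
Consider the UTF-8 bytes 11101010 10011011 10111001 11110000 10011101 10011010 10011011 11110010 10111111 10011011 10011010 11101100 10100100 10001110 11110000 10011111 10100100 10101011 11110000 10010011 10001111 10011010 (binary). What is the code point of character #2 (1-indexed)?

U+1D69B

Offset 0: leading byte 0xEA = 11101010 → 3-byte char #1 = EA 9B B9.
Offset 3: leading byte 0xF0 = 11110000 → 4-byte char #2 = F0 9D 9A 9B.
Leading byte 0xF0 = 11110000 matches 11110xxx → 4-byte sequence.
Byte 1: 0xF0 = 11110000, payload 000 (3 bits).
Byte 2: 0x9D = 10011101 (10xxxxxx ✓), payload 011101.
Byte 3: 0x9A = 10011010 (10xxxxxx ✓), payload 011010.
Byte 4: 0x9B = 10011011 (10xxxxxx ✓), payload 011011.
Concatenate: 000011101011010011011 = 0x1D69B (21 bits → U+1D69B).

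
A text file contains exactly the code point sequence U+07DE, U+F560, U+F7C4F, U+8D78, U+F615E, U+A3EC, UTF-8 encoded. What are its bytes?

U+07DE: 2-byte form → DF 9E.
U+F560: 3-byte form → EF 95 A0.
U+F7C4F: 4-byte form → F3 B7 B1 8F.
U+8D78: 3-byte form → E8 B5 B8.
U+F615E: 4-byte form → F3 B6 85 9E.
U+A3EC: 3-byte form → EA 8F AC.
Concatenated (19 bytes): DF 9E EF 95 A0 F3 B7 B1 8F E8 B5 B8 F3 B6 85 9E EA 8F AC.

DF 9E EF 95 A0 F3 B7 B1 8F E8 B5 B8 F3 B6 85 9E EA 8F AC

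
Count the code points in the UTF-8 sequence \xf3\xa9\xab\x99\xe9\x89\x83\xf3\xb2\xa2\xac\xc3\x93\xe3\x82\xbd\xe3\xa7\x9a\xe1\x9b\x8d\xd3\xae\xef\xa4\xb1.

Byte at offset 0: 0xF3 = 11110011 → 4-byte char (#1). Advance 4.
Byte at offset 4: 0xE9 = 11101001 → 3-byte char (#2). Advance 3.
Byte at offset 7: 0xF3 = 11110011 → 4-byte char (#3). Advance 4.
Byte at offset 11: 0xC3 = 11000011 → 2-byte char (#4). Advance 2.
Byte at offset 13: 0xE3 = 11100011 → 3-byte char (#5). Advance 3.
Byte at offset 16: 0xE3 = 11100011 → 3-byte char (#6). Advance 3.
Byte at offset 19: 0xE1 = 11100001 → 3-byte char (#7). Advance 3.
Byte at offset 22: 0xD3 = 11010011 → 2-byte char (#8). Advance 2.
Byte at offset 24: 0xEF = 11101111 → 3-byte char (#9). Advance 3.
Reached end at offset 27 after 9 code points.

9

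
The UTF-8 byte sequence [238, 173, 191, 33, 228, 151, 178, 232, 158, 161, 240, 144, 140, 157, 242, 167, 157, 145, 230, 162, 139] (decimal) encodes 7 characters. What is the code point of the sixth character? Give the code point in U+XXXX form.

U+A7751

Offset 0: leading byte 0xEE = 11101110 → 3-byte char #1 = EE AD BF.
Offset 3: leading byte 0x21 = 00100001 → 1-byte char #2 = 21.
Offset 4: leading byte 0xE4 = 11100100 → 3-byte char #3 = E4 97 B2.
Offset 7: leading byte 0xE8 = 11101000 → 3-byte char #4 = E8 9E A1.
Offset 10: leading byte 0xF0 = 11110000 → 4-byte char #5 = F0 90 8C 9D.
Offset 14: leading byte 0xF2 = 11110010 → 4-byte char #6 = F2 A7 9D 91.
Leading byte 0xF2 = 11110010 matches 11110xxx → 4-byte sequence.
Byte 1: 0xF2 = 11110010, payload 010 (3 bits).
Byte 2: 0xA7 = 10100111 (10xxxxxx ✓), payload 100111.
Byte 3: 0x9D = 10011101 (10xxxxxx ✓), payload 011101.
Byte 4: 0x91 = 10010001 (10xxxxxx ✓), payload 010001.
Concatenate: 010100111011101010001 = 0xA7751 (21 bits → U+A7751).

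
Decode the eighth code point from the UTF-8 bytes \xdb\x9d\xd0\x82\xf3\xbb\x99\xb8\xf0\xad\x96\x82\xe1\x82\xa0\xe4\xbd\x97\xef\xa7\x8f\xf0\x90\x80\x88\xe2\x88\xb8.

U+10008

Offset 0: leading byte 0xDB = 11011011 → 2-byte char #1 = DB 9D.
Offset 2: leading byte 0xD0 = 11010000 → 2-byte char #2 = D0 82.
Offset 4: leading byte 0xF3 = 11110011 → 4-byte char #3 = F3 BB 99 B8.
Offset 8: leading byte 0xF0 = 11110000 → 4-byte char #4 = F0 AD 96 82.
Offset 12: leading byte 0xE1 = 11100001 → 3-byte char #5 = E1 82 A0.
Offset 15: leading byte 0xE4 = 11100100 → 3-byte char #6 = E4 BD 97.
Offset 18: leading byte 0xEF = 11101111 → 3-byte char #7 = EF A7 8F.
Offset 21: leading byte 0xF0 = 11110000 → 4-byte char #8 = F0 90 80 88.
Leading byte 0xF0 = 11110000 matches 11110xxx → 4-byte sequence.
Byte 1: 0xF0 = 11110000, payload 000 (3 bits).
Byte 2: 0x90 = 10010000 (10xxxxxx ✓), payload 010000.
Byte 3: 0x80 = 10000000 (10xxxxxx ✓), payload 000000.
Byte 4: 0x88 = 10001000 (10xxxxxx ✓), payload 001000.
Concatenate: 000010000000000001000 = 0x10008 (21 bits → U+10008).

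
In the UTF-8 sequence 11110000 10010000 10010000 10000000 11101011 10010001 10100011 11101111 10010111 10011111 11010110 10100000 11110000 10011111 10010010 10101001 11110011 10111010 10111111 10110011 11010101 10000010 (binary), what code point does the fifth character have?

U+1F4A9

Offset 0: leading byte 0xF0 = 11110000 → 4-byte char #1 = F0 90 90 80.
Offset 4: leading byte 0xEB = 11101011 → 3-byte char #2 = EB 91 A3.
Offset 7: leading byte 0xEF = 11101111 → 3-byte char #3 = EF 97 9F.
Offset 10: leading byte 0xD6 = 11010110 → 2-byte char #4 = D6 A0.
Offset 12: leading byte 0xF0 = 11110000 → 4-byte char #5 = F0 9F 92 A9.
Leading byte 0xF0 = 11110000 matches 11110xxx → 4-byte sequence.
Byte 1: 0xF0 = 11110000, payload 000 (3 bits).
Byte 2: 0x9F = 10011111 (10xxxxxx ✓), payload 011111.
Byte 3: 0x92 = 10010010 (10xxxxxx ✓), payload 010010.
Byte 4: 0xA9 = 10101001 (10xxxxxx ✓), payload 101001.
Concatenate: 000011111010010101001 = 0x1F4A9 (21 bits → U+1F4A9).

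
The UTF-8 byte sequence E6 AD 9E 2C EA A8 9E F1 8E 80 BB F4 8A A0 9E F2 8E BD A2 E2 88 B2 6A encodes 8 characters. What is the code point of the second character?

U+002C

Offset 0: leading byte 0xE6 = 11100110 → 3-byte char #1 = E6 AD 9E.
Offset 3: leading byte 0x2C = 00101100 → 1-byte char #2 = 2C.
Leading byte 0x2C = 00101100 matches 0xxxxxxx → 1-byte sequence.
Byte 1: 0x2C = 00101100, payload 0101100 (7 bits).
Concatenate: 0101100 = 0x2C (7 bits → U+002C).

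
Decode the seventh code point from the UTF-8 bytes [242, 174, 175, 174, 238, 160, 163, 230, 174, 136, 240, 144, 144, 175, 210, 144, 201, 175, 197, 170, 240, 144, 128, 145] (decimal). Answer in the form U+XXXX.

Offset 0: leading byte 0xF2 = 11110010 → 4-byte char #1 = F2 AE AF AE.
Offset 4: leading byte 0xEE = 11101110 → 3-byte char #2 = EE A0 A3.
Offset 7: leading byte 0xE6 = 11100110 → 3-byte char #3 = E6 AE 88.
Offset 10: leading byte 0xF0 = 11110000 → 4-byte char #4 = F0 90 90 AF.
Offset 14: leading byte 0xD2 = 11010010 → 2-byte char #5 = D2 90.
Offset 16: leading byte 0xC9 = 11001001 → 2-byte char #6 = C9 AF.
Offset 18: leading byte 0xC5 = 11000101 → 2-byte char #7 = C5 AA.
Leading byte 0xC5 = 11000101 matches 110xxxxx → 2-byte sequence.
Byte 1: 0xC5 = 11000101, payload 00101 (5 bits).
Byte 2: 0xAA = 10101010 (10xxxxxx ✓), payload 101010.
Concatenate: 00101101010 = 0x16A (11 bits → U+016A).

U+016A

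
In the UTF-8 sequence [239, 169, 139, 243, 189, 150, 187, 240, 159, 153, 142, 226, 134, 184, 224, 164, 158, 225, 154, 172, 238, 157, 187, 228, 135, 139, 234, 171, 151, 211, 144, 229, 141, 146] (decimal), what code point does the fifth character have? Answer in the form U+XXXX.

Offset 0: leading byte 0xEF = 11101111 → 3-byte char #1 = EF A9 8B.
Offset 3: leading byte 0xF3 = 11110011 → 4-byte char #2 = F3 BD 96 BB.
Offset 7: leading byte 0xF0 = 11110000 → 4-byte char #3 = F0 9F 99 8E.
Offset 11: leading byte 0xE2 = 11100010 → 3-byte char #4 = E2 86 B8.
Offset 14: leading byte 0xE0 = 11100000 → 3-byte char #5 = E0 A4 9E.
Leading byte 0xE0 = 11100000 matches 1110xxxx → 3-byte sequence.
Byte 1: 0xE0 = 11100000, payload 0000 (4 bits).
Byte 2: 0xA4 = 10100100 (10xxxxxx ✓), payload 100100.
Byte 3: 0x9E = 10011110 (10xxxxxx ✓), payload 011110.
Concatenate: 0000100100011110 = 0x91E (16 bits → U+091E).

U+091E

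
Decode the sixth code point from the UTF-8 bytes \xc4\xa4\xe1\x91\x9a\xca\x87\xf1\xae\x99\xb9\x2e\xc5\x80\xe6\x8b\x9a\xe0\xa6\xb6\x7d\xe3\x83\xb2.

U+0140

Offset 0: leading byte 0xC4 = 11000100 → 2-byte char #1 = C4 A4.
Offset 2: leading byte 0xE1 = 11100001 → 3-byte char #2 = E1 91 9A.
Offset 5: leading byte 0xCA = 11001010 → 2-byte char #3 = CA 87.
Offset 7: leading byte 0xF1 = 11110001 → 4-byte char #4 = F1 AE 99 B9.
Offset 11: leading byte 0x2E = 00101110 → 1-byte char #5 = 2E.
Offset 12: leading byte 0xC5 = 11000101 → 2-byte char #6 = C5 80.
Leading byte 0xC5 = 11000101 matches 110xxxxx → 2-byte sequence.
Byte 1: 0xC5 = 11000101, payload 00101 (5 bits).
Byte 2: 0x80 = 10000000 (10xxxxxx ✓), payload 000000.
Concatenate: 00101000000 = 0x140 (11 bits → U+0140).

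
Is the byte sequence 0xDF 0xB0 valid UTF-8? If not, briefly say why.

Leading byte 0xDF = 11011111 → 2-byte form.
Continuation bytes 0xB0=10110000 all match 10xxxxxx.
Decoded value 0x7F0 is ≥ 0x80 (shortest form) and not a surrogate.

valid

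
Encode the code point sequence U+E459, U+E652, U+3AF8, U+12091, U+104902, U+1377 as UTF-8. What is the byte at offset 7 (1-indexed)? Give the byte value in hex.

1-indexed offset 7 is 0-indexed offset 6.
U+E459 → 3-byte form EE 91 99 at offsets 0–2.
U+E652 → 3-byte form EE 99 92 at offsets 3–5.
U+3AF8 → 3-byte form E3 AB B8 at offsets 6–8.
Offset 6 falls in char 3's range; it's byte 1 of E3 AB B8 = 0xE3.

0xE3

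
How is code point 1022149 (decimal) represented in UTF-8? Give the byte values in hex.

U+F98C5 = 0xF98C5 = 1022149 decimal. In range U+10000–U+10FFFF → 4-byte form: 11110xxx 10xxxxxx 10xxxxxx 10xxxxxx.
Binary (21 bits): 011111001100011000101.
Split 3+6+6+6: 011 | 111001 | 100011 | 000101.
Byte 1: 11110011 = 0xF3.
Byte 2: 10111001 = 0xB9.
Byte 3: 10100011 = 0xA3.
Byte 4: 10000101 = 0x85.

F3 B9 A3 85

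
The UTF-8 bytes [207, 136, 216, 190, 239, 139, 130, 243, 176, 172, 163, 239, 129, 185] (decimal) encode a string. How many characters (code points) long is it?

5

Byte at offset 0: 0xCF = 11001111 → 2-byte char (#1). Advance 2.
Byte at offset 2: 0xD8 = 11011000 → 2-byte char (#2). Advance 2.
Byte at offset 4: 0xEF = 11101111 → 3-byte char (#3). Advance 3.
Byte at offset 7: 0xF3 = 11110011 → 4-byte char (#4). Advance 4.
Byte at offset 11: 0xEF = 11101111 → 3-byte char (#5). Advance 3.
Reached end at offset 14 after 5 code points.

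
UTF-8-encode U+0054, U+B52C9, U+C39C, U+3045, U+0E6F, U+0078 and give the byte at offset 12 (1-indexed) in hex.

1-indexed offset 12 is 0-indexed offset 11.
U+0054 → 1-byte form 54 at offsets 0–0.
U+B52C9 → 4-byte form F2 B5 8B 89 at offsets 1–4.
U+C39C → 3-byte form EC 8E 9C at offsets 5–7.
U+3045 → 3-byte form E3 81 85 at offsets 8–10.
U+0E6F → 3-byte form E0 B9 AF at offsets 11–13.
Offset 11 falls in char 5's range; it's byte 1 of E0 B9 AF = 0xE0.

0xE0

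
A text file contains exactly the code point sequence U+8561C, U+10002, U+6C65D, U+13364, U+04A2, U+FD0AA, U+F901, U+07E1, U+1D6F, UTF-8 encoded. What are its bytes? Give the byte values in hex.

F2 85 98 9C F0 90 80 82 F1 AC 99 9D F0 93 8D A4 D2 A2 F3 BD 82 AA EF A4 81 DF A1 E1 B5 AF

U+8561C: 4-byte form → F2 85 98 9C.
U+10002: 4-byte form → F0 90 80 82.
U+6C65D: 4-byte form → F1 AC 99 9D.
U+13364: 4-byte form → F0 93 8D A4.
U+04A2: 2-byte form → D2 A2.
U+FD0AA: 4-byte form → F3 BD 82 AA.
U+F901: 3-byte form → EF A4 81.
U+07E1: 2-byte form → DF A1.
U+1D6F: 3-byte form → E1 B5 AF.
Concatenated (30 bytes): F2 85 98 9C F0 90 80 82 F1 AC 99 9D F0 93 8D A4 D2 A2 F3 BD 82 AA EF A4 81 DF A1 E1 B5 AF.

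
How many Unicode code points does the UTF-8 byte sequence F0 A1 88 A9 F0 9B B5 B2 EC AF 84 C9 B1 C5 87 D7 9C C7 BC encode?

Byte at offset 0: 0xF0 = 11110000 → 4-byte char (#1). Advance 4.
Byte at offset 4: 0xF0 = 11110000 → 4-byte char (#2). Advance 4.
Byte at offset 8: 0xEC = 11101100 → 3-byte char (#3). Advance 3.
Byte at offset 11: 0xC9 = 11001001 → 2-byte char (#4). Advance 2.
Byte at offset 13: 0xC5 = 11000101 → 2-byte char (#5). Advance 2.
Byte at offset 15: 0xD7 = 11010111 → 2-byte char (#6). Advance 2.
Byte at offset 17: 0xC7 = 11000111 → 2-byte char (#7). Advance 2.
Reached end at offset 19 after 7 code points.

7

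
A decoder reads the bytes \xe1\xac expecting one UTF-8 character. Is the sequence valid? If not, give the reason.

invalid (sequence truncated)

Leading byte 0xE1 = 11100001 → 3-byte form, but only 2 bytes are present.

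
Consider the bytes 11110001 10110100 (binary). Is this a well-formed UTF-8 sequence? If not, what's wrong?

invalid (sequence truncated)

Leading byte 0xF1 = 11110001 → 4-byte form, but only 2 bytes are present.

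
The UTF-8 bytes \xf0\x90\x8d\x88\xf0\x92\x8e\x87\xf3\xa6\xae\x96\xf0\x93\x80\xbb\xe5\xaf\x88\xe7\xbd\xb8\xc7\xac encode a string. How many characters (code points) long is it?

Byte at offset 0: 0xF0 = 11110000 → 4-byte char (#1). Advance 4.
Byte at offset 4: 0xF0 = 11110000 → 4-byte char (#2). Advance 4.
Byte at offset 8: 0xF3 = 11110011 → 4-byte char (#3). Advance 4.
Byte at offset 12: 0xF0 = 11110000 → 4-byte char (#4). Advance 4.
Byte at offset 16: 0xE5 = 11100101 → 3-byte char (#5). Advance 3.
Byte at offset 19: 0xE7 = 11100111 → 3-byte char (#6). Advance 3.
Byte at offset 22: 0xC7 = 11000111 → 2-byte char (#7). Advance 2.
Reached end at offset 24 after 7 code points.

7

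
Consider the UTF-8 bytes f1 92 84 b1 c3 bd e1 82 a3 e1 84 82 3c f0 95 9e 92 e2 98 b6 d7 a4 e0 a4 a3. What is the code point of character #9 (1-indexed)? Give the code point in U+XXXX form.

Offset 0: leading byte 0xF1 = 11110001 → 4-byte char #1 = F1 92 84 B1.
Offset 4: leading byte 0xC3 = 11000011 → 2-byte char #2 = C3 BD.
Offset 6: leading byte 0xE1 = 11100001 → 3-byte char #3 = E1 82 A3.
Offset 9: leading byte 0xE1 = 11100001 → 3-byte char #4 = E1 84 82.
Offset 12: leading byte 0x3C = 00111100 → 1-byte char #5 = 3C.
Offset 13: leading byte 0xF0 = 11110000 → 4-byte char #6 = F0 95 9E 92.
Offset 17: leading byte 0xE2 = 11100010 → 3-byte char #7 = E2 98 B6.
Offset 20: leading byte 0xD7 = 11010111 → 2-byte char #8 = D7 A4.
Offset 22: leading byte 0xE0 = 11100000 → 3-byte char #9 = E0 A4 A3.
Leading byte 0xE0 = 11100000 matches 1110xxxx → 3-byte sequence.
Byte 1: 0xE0 = 11100000, payload 0000 (4 bits).
Byte 2: 0xA4 = 10100100 (10xxxxxx ✓), payload 100100.
Byte 3: 0xA3 = 10100011 (10xxxxxx ✓), payload 100011.
Concatenate: 0000100100100011 = 0x923 (16 bits → U+0923).

U+0923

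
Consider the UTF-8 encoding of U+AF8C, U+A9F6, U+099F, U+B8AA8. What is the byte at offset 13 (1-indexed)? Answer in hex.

0xA8

1-indexed offset 13 is 0-indexed offset 12.
U+AF8C → 3-byte form EA BE 8C at offsets 0–2.
U+A9F6 → 3-byte form EA A7 B6 at offsets 3–5.
U+099F → 3-byte form E0 A6 9F at offsets 6–8.
U+B8AA8 → 4-byte form F2 B8 AA A8 at offsets 9–12.
Offset 12 falls in char 4's range; it's byte 4 of F2 B8 AA A8 = 0xA8.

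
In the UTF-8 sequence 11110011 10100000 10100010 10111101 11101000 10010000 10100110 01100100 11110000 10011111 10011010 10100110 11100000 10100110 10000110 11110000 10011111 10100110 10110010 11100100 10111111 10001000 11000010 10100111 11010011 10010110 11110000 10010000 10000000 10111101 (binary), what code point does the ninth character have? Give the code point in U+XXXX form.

U+04D6

Offset 0: leading byte 0xF3 = 11110011 → 4-byte char #1 = F3 A0 A2 BD.
Offset 4: leading byte 0xE8 = 11101000 → 3-byte char #2 = E8 90 A6.
Offset 7: leading byte 0x64 = 01100100 → 1-byte char #3 = 64.
Offset 8: leading byte 0xF0 = 11110000 → 4-byte char #4 = F0 9F 9A A6.
Offset 12: leading byte 0xE0 = 11100000 → 3-byte char #5 = E0 A6 86.
Offset 15: leading byte 0xF0 = 11110000 → 4-byte char #6 = F0 9F A6 B2.
Offset 19: leading byte 0xE4 = 11100100 → 3-byte char #7 = E4 BF 88.
Offset 22: leading byte 0xC2 = 11000010 → 2-byte char #8 = C2 A7.
Offset 24: leading byte 0xD3 = 11010011 → 2-byte char #9 = D3 96.
Leading byte 0xD3 = 11010011 matches 110xxxxx → 2-byte sequence.
Byte 1: 0xD3 = 11010011, payload 10011 (5 bits).
Byte 2: 0x96 = 10010110 (10xxxxxx ✓), payload 010110.
Concatenate: 10011010110 = 0x4D6 (11 bits → U+04D6).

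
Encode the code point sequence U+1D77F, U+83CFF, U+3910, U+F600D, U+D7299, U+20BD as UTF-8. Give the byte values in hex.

U+1D77F: 4-byte form → F0 9D 9D BF.
U+83CFF: 4-byte form → F2 83 B3 BF.
U+3910: 3-byte form → E3 A4 90.
U+F600D: 4-byte form → F3 B6 80 8D.
U+D7299: 4-byte form → F3 97 8A 99.
U+20BD: 3-byte form → E2 82 BD.
Concatenated (22 bytes): F0 9D 9D BF F2 83 B3 BF E3 A4 90 F3 B6 80 8D F3 97 8A 99 E2 82 BD.

F0 9D 9D BF F2 83 B3 BF E3 A4 90 F3 B6 80 8D F3 97 8A 99 E2 82 BD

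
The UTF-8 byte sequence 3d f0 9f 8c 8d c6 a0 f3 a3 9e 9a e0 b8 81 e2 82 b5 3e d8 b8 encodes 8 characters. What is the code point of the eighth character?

Offset 0: leading byte 0x3D = 00111101 → 1-byte char #1 = 3D.
Offset 1: leading byte 0xF0 = 11110000 → 4-byte char #2 = F0 9F 8C 8D.
Offset 5: leading byte 0xC6 = 11000110 → 2-byte char #3 = C6 A0.
Offset 7: leading byte 0xF3 = 11110011 → 4-byte char #4 = F3 A3 9E 9A.
Offset 11: leading byte 0xE0 = 11100000 → 3-byte char #5 = E0 B8 81.
Offset 14: leading byte 0xE2 = 11100010 → 3-byte char #6 = E2 82 B5.
Offset 17: leading byte 0x3E = 00111110 → 1-byte char #7 = 3E.
Offset 18: leading byte 0xD8 = 11011000 → 2-byte char #8 = D8 B8.
Leading byte 0xD8 = 11011000 matches 110xxxxx → 2-byte sequence.
Byte 1: 0xD8 = 11011000, payload 11000 (5 bits).
Byte 2: 0xB8 = 10111000 (10xxxxxx ✓), payload 111000.
Concatenate: 11000111000 = 0x638 (11 bits → U+0638).

U+0638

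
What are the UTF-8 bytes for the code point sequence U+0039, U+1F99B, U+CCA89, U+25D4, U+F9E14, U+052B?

U+0039: 1-byte form → 39.
U+1F99B: 4-byte form → F0 9F A6 9B.
U+CCA89: 4-byte form → F3 8C AA 89.
U+25D4: 3-byte form → E2 97 94.
U+F9E14: 4-byte form → F3 B9 B8 94.
U+052B: 2-byte form → D4 AB.
Concatenated (18 bytes): 39 F0 9F A6 9B F3 8C AA 89 E2 97 94 F3 B9 B8 94 D4 AB.

39 F0 9F A6 9B F3 8C AA 89 E2 97 94 F3 B9 B8 94 D4 AB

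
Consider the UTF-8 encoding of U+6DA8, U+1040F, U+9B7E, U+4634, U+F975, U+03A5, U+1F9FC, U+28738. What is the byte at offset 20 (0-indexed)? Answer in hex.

U+6DA8 → 3-byte form E6 B6 A8 at offsets 0–2.
U+1040F → 4-byte form F0 90 90 8F at offsets 3–6.
U+9B7E → 3-byte form E9 AD BE at offsets 7–9.
U+4634 → 3-byte form E4 98 B4 at offsets 10–12.
U+F975 → 3-byte form EF A5 B5 at offsets 13–15.
U+03A5 → 2-byte form CE A5 at offsets 16–17.
U+1F9FC → 4-byte form F0 9F A7 BC at offsets 18–21.
Offset 20 falls in char 7's range; it's byte 3 of F0 9F A7 BC = 0xA7.

0xA7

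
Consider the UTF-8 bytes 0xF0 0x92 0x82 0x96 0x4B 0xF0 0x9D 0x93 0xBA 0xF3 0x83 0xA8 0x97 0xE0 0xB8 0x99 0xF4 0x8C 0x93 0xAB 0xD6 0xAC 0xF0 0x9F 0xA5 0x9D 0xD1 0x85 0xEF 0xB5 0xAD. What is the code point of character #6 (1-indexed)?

Offset 0: leading byte 0xF0 = 11110000 → 4-byte char #1 = F0 92 82 96.
Offset 4: leading byte 0x4B = 01001011 → 1-byte char #2 = 4B.
Offset 5: leading byte 0xF0 = 11110000 → 4-byte char #3 = F0 9D 93 BA.
Offset 9: leading byte 0xF3 = 11110011 → 4-byte char #4 = F3 83 A8 97.
Offset 13: leading byte 0xE0 = 11100000 → 3-byte char #5 = E0 B8 99.
Offset 16: leading byte 0xF4 = 11110100 → 4-byte char #6 = F4 8C 93 AB.
Leading byte 0xF4 = 11110100 matches 11110xxx → 4-byte sequence.
Byte 1: 0xF4 = 11110100, payload 100 (3 bits).
Byte 2: 0x8C = 10001100 (10xxxxxx ✓), payload 001100.
Byte 3: 0x93 = 10010011 (10xxxxxx ✓), payload 010011.
Byte 4: 0xAB = 10101011 (10xxxxxx ✓), payload 101011.
Concatenate: 100001100010011101011 = 0x10C4EB (21 bits → U+10C4EB).

U+10C4EB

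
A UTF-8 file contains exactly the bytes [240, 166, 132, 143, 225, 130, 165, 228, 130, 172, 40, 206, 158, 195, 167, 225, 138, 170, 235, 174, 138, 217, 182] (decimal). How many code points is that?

9

Byte at offset 0: 0xF0 = 11110000 → 4-byte char (#1). Advance 4.
Byte at offset 4: 0xE1 = 11100001 → 3-byte char (#2). Advance 3.
Byte at offset 7: 0xE4 = 11100100 → 3-byte char (#3). Advance 3.
Byte at offset 10: 0x28 = 00101000 → 1-byte char (#4). Advance 1.
Byte at offset 11: 0xCE = 11001110 → 2-byte char (#5). Advance 2.
Byte at offset 13: 0xC3 = 11000011 → 2-byte char (#6). Advance 2.
Byte at offset 15: 0xE1 = 11100001 → 3-byte char (#7). Advance 3.
Byte at offset 18: 0xEB = 11101011 → 3-byte char (#8). Advance 3.
Byte at offset 21: 0xD9 = 11011001 → 2-byte char (#9). Advance 2.
Reached end at offset 23 after 9 code points.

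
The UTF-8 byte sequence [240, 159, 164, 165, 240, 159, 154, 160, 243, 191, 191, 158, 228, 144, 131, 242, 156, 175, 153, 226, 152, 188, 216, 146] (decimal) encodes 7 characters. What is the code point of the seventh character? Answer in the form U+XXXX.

Offset 0: leading byte 0xF0 = 11110000 → 4-byte char #1 = F0 9F A4 A5.
Offset 4: leading byte 0xF0 = 11110000 → 4-byte char #2 = F0 9F 9A A0.
Offset 8: leading byte 0xF3 = 11110011 → 4-byte char #3 = F3 BF BF 9E.
Offset 12: leading byte 0xE4 = 11100100 → 3-byte char #4 = E4 90 83.
Offset 15: leading byte 0xF2 = 11110010 → 4-byte char #5 = F2 9C AF 99.
Offset 19: leading byte 0xE2 = 11100010 → 3-byte char #6 = E2 98 BC.
Offset 22: leading byte 0xD8 = 11011000 → 2-byte char #7 = D8 92.
Leading byte 0xD8 = 11011000 matches 110xxxxx → 2-byte sequence.
Byte 1: 0xD8 = 11011000, payload 11000 (5 bits).
Byte 2: 0x92 = 10010010 (10xxxxxx ✓), payload 010010.
Concatenate: 11000010010 = 0x612 (11 bits → U+0612).

U+0612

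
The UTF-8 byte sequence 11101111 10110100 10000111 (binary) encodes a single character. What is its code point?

U+FD07

Leading byte 0xEF = 11101111 matches 1110xxxx → 3-byte sequence.
Byte 1: 0xEF = 11101111, payload 1111 (4 bits).
Byte 2: 0xB4 = 10110100 (10xxxxxx ✓), payload 110100.
Byte 3: 0x87 = 10000111 (10xxxxxx ✓), payload 000111.
Concatenate: 1111110100000111 = 0xFD07 (16 bits → U+FD07).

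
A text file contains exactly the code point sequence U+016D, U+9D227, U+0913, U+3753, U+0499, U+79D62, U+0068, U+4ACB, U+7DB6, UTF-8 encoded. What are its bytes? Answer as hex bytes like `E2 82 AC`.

C5 AD F2 9D 88 A7 E0 A4 93 E3 9D 93 D2 99 F1 B9 B5 A2 68 E4 AB 8B E7 B6 B6

U+016D: 2-byte form → C5 AD.
U+9D227: 4-byte form → F2 9D 88 A7.
U+0913: 3-byte form → E0 A4 93.
U+3753: 3-byte form → E3 9D 93.
U+0499: 2-byte form → D2 99.
U+79D62: 4-byte form → F1 B9 B5 A2.
U+0068: 1-byte form → 68.
U+4ACB: 3-byte form → E4 AB 8B.
U+7DB6: 3-byte form → E7 B6 B6.
Concatenated (25 bytes): C5 AD F2 9D 88 A7 E0 A4 93 E3 9D 93 D2 99 F1 B9 B5 A2 68 E4 AB 8B E7 B6 B6.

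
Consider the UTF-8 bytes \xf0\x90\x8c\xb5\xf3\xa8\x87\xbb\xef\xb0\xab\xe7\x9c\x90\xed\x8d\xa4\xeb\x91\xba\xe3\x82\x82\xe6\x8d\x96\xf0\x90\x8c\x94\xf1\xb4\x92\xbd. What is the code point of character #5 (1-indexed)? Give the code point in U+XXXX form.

Offset 0: leading byte 0xF0 = 11110000 → 4-byte char #1 = F0 90 8C B5.
Offset 4: leading byte 0xF3 = 11110011 → 4-byte char #2 = F3 A8 87 BB.
Offset 8: leading byte 0xEF = 11101111 → 3-byte char #3 = EF B0 AB.
Offset 11: leading byte 0xE7 = 11100111 → 3-byte char #4 = E7 9C 90.
Offset 14: leading byte 0xED = 11101101 → 3-byte char #5 = ED 8D A4.
Leading byte 0xED = 11101101 matches 1110xxxx → 3-byte sequence.
Byte 1: 0xED = 11101101, payload 1101 (4 bits).
Byte 2: 0x8D = 10001101 (10xxxxxx ✓), payload 001101.
Byte 3: 0xA4 = 10100100 (10xxxxxx ✓), payload 100100.
Concatenate: 1101001101100100 = 0xD364 (16 bits → U+D364).

U+D364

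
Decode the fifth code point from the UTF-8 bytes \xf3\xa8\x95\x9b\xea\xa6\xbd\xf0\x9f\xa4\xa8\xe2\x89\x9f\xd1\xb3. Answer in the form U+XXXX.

Offset 0: leading byte 0xF3 = 11110011 → 4-byte char #1 = F3 A8 95 9B.
Offset 4: leading byte 0xEA = 11101010 → 3-byte char #2 = EA A6 BD.
Offset 7: leading byte 0xF0 = 11110000 → 4-byte char #3 = F0 9F A4 A8.
Offset 11: leading byte 0xE2 = 11100010 → 3-byte char #4 = E2 89 9F.
Offset 14: leading byte 0xD1 = 11010001 → 2-byte char #5 = D1 B3.
Leading byte 0xD1 = 11010001 matches 110xxxxx → 2-byte sequence.
Byte 1: 0xD1 = 11010001, payload 10001 (5 bits).
Byte 2: 0xB3 = 10110011 (10xxxxxx ✓), payload 110011.
Concatenate: 10001110011 = 0x473 (11 bits → U+0473).

U+0473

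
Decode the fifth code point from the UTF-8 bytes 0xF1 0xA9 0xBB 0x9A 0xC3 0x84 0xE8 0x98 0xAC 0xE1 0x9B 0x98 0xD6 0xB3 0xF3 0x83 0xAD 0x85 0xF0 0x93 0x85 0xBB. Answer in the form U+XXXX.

Offset 0: leading byte 0xF1 = 11110001 → 4-byte char #1 = F1 A9 BB 9A.
Offset 4: leading byte 0xC3 = 11000011 → 2-byte char #2 = C3 84.
Offset 6: leading byte 0xE8 = 11101000 → 3-byte char #3 = E8 98 AC.
Offset 9: leading byte 0xE1 = 11100001 → 3-byte char #4 = E1 9B 98.
Offset 12: leading byte 0xD6 = 11010110 → 2-byte char #5 = D6 B3.
Leading byte 0xD6 = 11010110 matches 110xxxxx → 2-byte sequence.
Byte 1: 0xD6 = 11010110, payload 10110 (5 bits).
Byte 2: 0xB3 = 10110011 (10xxxxxx ✓), payload 110011.
Concatenate: 10110110011 = 0x5B3 (11 bits → U+05B3).

U+05B3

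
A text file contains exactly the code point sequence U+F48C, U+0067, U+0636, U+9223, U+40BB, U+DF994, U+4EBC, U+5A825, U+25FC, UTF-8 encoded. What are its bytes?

U+F48C: 3-byte form → EF 92 8C.
U+0067: 1-byte form → 67.
U+0636: 2-byte form → D8 B6.
U+9223: 3-byte form → E9 88 A3.
U+40BB: 3-byte form → E4 82 BB.
U+DF994: 4-byte form → F3 9F A6 94.
U+4EBC: 3-byte form → E4 BA BC.
U+5A825: 4-byte form → F1 9A A0 A5.
U+25FC: 3-byte form → E2 97 BC.
Concatenated (26 bytes): EF 92 8C 67 D8 B6 E9 88 A3 E4 82 BB F3 9F A6 94 E4 BA BC F1 9A A0 A5 E2 97 BC.

EF 92 8C 67 D8 B6 E9 88 A3 E4 82 BB F3 9F A6 94 E4 BA BC F1 9A A0 A5 E2 97 BC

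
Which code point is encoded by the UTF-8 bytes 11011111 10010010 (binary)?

Leading byte 0xDF = 11011111 matches 110xxxxx → 2-byte sequence.
Byte 1: 0xDF = 11011111, payload 11111 (5 bits).
Byte 2: 0x92 = 10010010 (10xxxxxx ✓), payload 010010.
Concatenate: 11111010010 = 0x7D2 (11 bits → U+07D2).

U+07D2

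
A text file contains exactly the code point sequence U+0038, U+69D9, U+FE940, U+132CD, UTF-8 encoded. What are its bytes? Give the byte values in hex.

U+0038: 1-byte form → 38.
U+69D9: 3-byte form → E6 A7 99.
U+FE940: 4-byte form → F3 BE A5 80.
U+132CD: 4-byte form → F0 93 8B 8D.
Concatenated (12 bytes): 38 E6 A7 99 F3 BE A5 80 F0 93 8B 8D.

38 E6 A7 99 F3 BE A5 80 F0 93 8B 8D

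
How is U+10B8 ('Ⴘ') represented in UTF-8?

E1 82 B8

U+10B8 = 0x10B8 = 4280 decimal. In range U+0800–U+FFFF → 3-byte form: 1110xxxx 10xxxxxx 10xxxxxx.
Binary (16 bits): 0001000010111000.
Split 4+6+6: 0001 | 000010 | 111000.
Byte 1: 11100001 = 0xE1.
Byte 2: 10000010 = 0x82.
Byte 3: 10111000 = 0xB8.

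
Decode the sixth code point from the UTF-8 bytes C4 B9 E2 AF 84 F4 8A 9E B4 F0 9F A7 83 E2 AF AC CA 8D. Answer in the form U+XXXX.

Offset 0: leading byte 0xC4 = 11000100 → 2-byte char #1 = C4 B9.
Offset 2: leading byte 0xE2 = 11100010 → 3-byte char #2 = E2 AF 84.
Offset 5: leading byte 0xF4 = 11110100 → 4-byte char #3 = F4 8A 9E B4.
Offset 9: leading byte 0xF0 = 11110000 → 4-byte char #4 = F0 9F A7 83.
Offset 13: leading byte 0xE2 = 11100010 → 3-byte char #5 = E2 AF AC.
Offset 16: leading byte 0xCA = 11001010 → 2-byte char #6 = CA 8D.
Leading byte 0xCA = 11001010 matches 110xxxxx → 2-byte sequence.
Byte 1: 0xCA = 11001010, payload 01010 (5 bits).
Byte 2: 0x8D = 10001101 (10xxxxxx ✓), payload 001101.
Concatenate: 01010001101 = 0x28D (11 bits → U+028D).

U+028D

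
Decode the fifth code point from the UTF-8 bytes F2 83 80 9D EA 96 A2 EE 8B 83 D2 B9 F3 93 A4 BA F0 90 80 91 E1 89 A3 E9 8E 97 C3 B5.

Offset 0: leading byte 0xF2 = 11110010 → 4-byte char #1 = F2 83 80 9D.
Offset 4: leading byte 0xEA = 11101010 → 3-byte char #2 = EA 96 A2.
Offset 7: leading byte 0xEE = 11101110 → 3-byte char #3 = EE 8B 83.
Offset 10: leading byte 0xD2 = 11010010 → 2-byte char #4 = D2 B9.
Offset 12: leading byte 0xF3 = 11110011 → 4-byte char #5 = F3 93 A4 BA.
Leading byte 0xF3 = 11110011 matches 11110xxx → 4-byte sequence.
Byte 1: 0xF3 = 11110011, payload 011 (3 bits).
Byte 2: 0x93 = 10010011 (10xxxxxx ✓), payload 010011.
Byte 3: 0xA4 = 10100100 (10xxxxxx ✓), payload 100100.
Byte 4: 0xBA = 10111010 (10xxxxxx ✓), payload 111010.
Concatenate: 011010011100100111010 = 0xD393A (21 bits → U+D393A).

U+D393A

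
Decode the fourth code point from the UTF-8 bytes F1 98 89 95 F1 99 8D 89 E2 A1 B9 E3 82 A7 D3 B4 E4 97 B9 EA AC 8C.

U+30A7

Offset 0: leading byte 0xF1 = 11110001 → 4-byte char #1 = F1 98 89 95.
Offset 4: leading byte 0xF1 = 11110001 → 4-byte char #2 = F1 99 8D 89.
Offset 8: leading byte 0xE2 = 11100010 → 3-byte char #3 = E2 A1 B9.
Offset 11: leading byte 0xE3 = 11100011 → 3-byte char #4 = E3 82 A7.
Leading byte 0xE3 = 11100011 matches 1110xxxx → 3-byte sequence.
Byte 1: 0xE3 = 11100011, payload 0011 (4 bits).
Byte 2: 0x82 = 10000010 (10xxxxxx ✓), payload 000010.
Byte 3: 0xA7 = 10100111 (10xxxxxx ✓), payload 100111.
Concatenate: 0011000010100111 = 0x30A7 (16 bits → U+30A7).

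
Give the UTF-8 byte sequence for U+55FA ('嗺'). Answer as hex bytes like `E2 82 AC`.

E5 97 BA

U+55FA = 0x55FA = 22010 decimal. In range U+0800–U+FFFF → 3-byte form: 1110xxxx 10xxxxxx 10xxxxxx.
Binary (16 bits): 0101010111111010.
Split 4+6+6: 0101 | 010111 | 111010.
Byte 1: 11100101 = 0xE5.
Byte 2: 10010111 = 0x97.
Byte 3: 10111010 = 0xBA.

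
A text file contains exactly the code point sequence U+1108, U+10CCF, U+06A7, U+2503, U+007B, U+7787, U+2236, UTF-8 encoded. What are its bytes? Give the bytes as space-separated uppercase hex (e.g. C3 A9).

U+1108: 3-byte form → E1 84 88.
U+10CCF: 4-byte form → F0 90 B3 8F.
U+06A7: 2-byte form → DA A7.
U+2503: 3-byte form → E2 94 83.
U+007B: 1-byte form → 7B.
U+7787: 3-byte form → E7 9E 87.
U+2236: 3-byte form → E2 88 B6.
Concatenated (19 bytes): E1 84 88 F0 90 B3 8F DA A7 E2 94 83 7B E7 9E 87 E2 88 B6.

E1 84 88 F0 90 B3 8F DA A7 E2 94 83 7B E7 9E 87 E2 88 B6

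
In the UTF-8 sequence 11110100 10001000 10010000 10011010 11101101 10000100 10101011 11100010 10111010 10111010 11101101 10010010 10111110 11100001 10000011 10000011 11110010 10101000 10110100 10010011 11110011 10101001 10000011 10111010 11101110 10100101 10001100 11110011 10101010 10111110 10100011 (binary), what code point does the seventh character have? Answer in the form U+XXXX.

U+E90FA

Offset 0: leading byte 0xF4 = 11110100 → 4-byte char #1 = F4 88 90 9A.
Offset 4: leading byte 0xED = 11101101 → 3-byte char #2 = ED 84 AB.
Offset 7: leading byte 0xE2 = 11100010 → 3-byte char #3 = E2 BA BA.
Offset 10: leading byte 0xED = 11101101 → 3-byte char #4 = ED 92 BE.
Offset 13: leading byte 0xE1 = 11100001 → 3-byte char #5 = E1 83 83.
Offset 16: leading byte 0xF2 = 11110010 → 4-byte char #6 = F2 A8 B4 93.
Offset 20: leading byte 0xF3 = 11110011 → 4-byte char #7 = F3 A9 83 BA.
Leading byte 0xF3 = 11110011 matches 11110xxx → 4-byte sequence.
Byte 1: 0xF3 = 11110011, payload 011 (3 bits).
Byte 2: 0xA9 = 10101001 (10xxxxxx ✓), payload 101001.
Byte 3: 0x83 = 10000011 (10xxxxxx ✓), payload 000011.
Byte 4: 0xBA = 10111010 (10xxxxxx ✓), payload 111010.
Concatenate: 011101001000011111010 = 0xE90FA (21 bits → U+E90FA).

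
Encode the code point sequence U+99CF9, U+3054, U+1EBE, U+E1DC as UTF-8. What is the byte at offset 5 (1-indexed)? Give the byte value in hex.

0xE3

1-indexed offset 5 is 0-indexed offset 4.
U+99CF9 → 4-byte form F2 99 B3 B9 at offsets 0–3.
U+3054 → 3-byte form E3 81 94 at offsets 4–6.
Offset 4 falls in char 2's range; it's byte 1 of E3 81 94 = 0xE3.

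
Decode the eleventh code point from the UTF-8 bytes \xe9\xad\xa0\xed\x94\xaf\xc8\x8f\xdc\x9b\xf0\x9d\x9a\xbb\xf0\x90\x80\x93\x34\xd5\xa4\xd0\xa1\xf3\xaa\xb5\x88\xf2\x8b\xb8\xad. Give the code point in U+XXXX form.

U+8BE2D

Offset 0: leading byte 0xE9 = 11101001 → 3-byte char #1 = E9 AD A0.
Offset 3: leading byte 0xED = 11101101 → 3-byte char #2 = ED 94 AF.
Offset 6: leading byte 0xC8 = 11001000 → 2-byte char #3 = C8 8F.
Offset 8: leading byte 0xDC = 11011100 → 2-byte char #4 = DC 9B.
Offset 10: leading byte 0xF0 = 11110000 → 4-byte char #5 = F0 9D 9A BB.
Offset 14: leading byte 0xF0 = 11110000 → 4-byte char #6 = F0 90 80 93.
Offset 18: leading byte 0x34 = 00110100 → 1-byte char #7 = 34.
Offset 19: leading byte 0xD5 = 11010101 → 2-byte char #8 = D5 A4.
Offset 21: leading byte 0xD0 = 11010000 → 2-byte char #9 = D0 A1.
Offset 23: leading byte 0xF3 = 11110011 → 4-byte char #10 = F3 AA B5 88.
Offset 27: leading byte 0xF2 = 11110010 → 4-byte char #11 = F2 8B B8 AD.
Leading byte 0xF2 = 11110010 matches 11110xxx → 4-byte sequence.
Byte 1: 0xF2 = 11110010, payload 010 (3 bits).
Byte 2: 0x8B = 10001011 (10xxxxxx ✓), payload 001011.
Byte 3: 0xB8 = 10111000 (10xxxxxx ✓), payload 111000.
Byte 4: 0xAD = 10101101 (10xxxxxx ✓), payload 101101.
Concatenate: 010001011111000101101 = 0x8BE2D (21 bits → U+8BE2D).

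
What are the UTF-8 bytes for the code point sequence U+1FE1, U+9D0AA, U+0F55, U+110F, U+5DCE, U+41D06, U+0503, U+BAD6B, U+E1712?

E1 BF A1 F2 9D 82 AA E0 BD 95 E1 84 8F E5 B7 8E F1 81 B4 86 D4 83 F2 BA B5 AB F3 A1 9C 92

U+1FE1: 3-byte form → E1 BF A1.
U+9D0AA: 4-byte form → F2 9D 82 AA.
U+0F55: 3-byte form → E0 BD 95.
U+110F: 3-byte form → E1 84 8F.
U+5DCE: 3-byte form → E5 B7 8E.
U+41D06: 4-byte form → F1 81 B4 86.
U+0503: 2-byte form → D4 83.
U+BAD6B: 4-byte form → F2 BA B5 AB.
U+E1712: 4-byte form → F3 A1 9C 92.
Concatenated (30 bytes): E1 BF A1 F2 9D 82 AA E0 BD 95 E1 84 8F E5 B7 8E F1 81 B4 86 D4 83 F2 BA B5 AB F3 A1 9C 92.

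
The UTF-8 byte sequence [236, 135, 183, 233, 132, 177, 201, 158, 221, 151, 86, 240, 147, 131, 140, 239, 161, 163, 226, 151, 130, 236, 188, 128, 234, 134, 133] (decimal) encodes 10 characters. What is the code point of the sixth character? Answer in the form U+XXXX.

U+130CC

Offset 0: leading byte 0xEC = 11101100 → 3-byte char #1 = EC 87 B7.
Offset 3: leading byte 0xE9 = 11101001 → 3-byte char #2 = E9 84 B1.
Offset 6: leading byte 0xC9 = 11001001 → 2-byte char #3 = C9 9E.
Offset 8: leading byte 0xDD = 11011101 → 2-byte char #4 = DD 97.
Offset 10: leading byte 0x56 = 01010110 → 1-byte char #5 = 56.
Offset 11: leading byte 0xF0 = 11110000 → 4-byte char #6 = F0 93 83 8C.
Leading byte 0xF0 = 11110000 matches 11110xxx → 4-byte sequence.
Byte 1: 0xF0 = 11110000, payload 000 (3 bits).
Byte 2: 0x93 = 10010011 (10xxxxxx ✓), payload 010011.
Byte 3: 0x83 = 10000011 (10xxxxxx ✓), payload 000011.
Byte 4: 0x8C = 10001100 (10xxxxxx ✓), payload 001100.
Concatenate: 000010011000011001100 = 0x130CC (21 bits → U+130CC).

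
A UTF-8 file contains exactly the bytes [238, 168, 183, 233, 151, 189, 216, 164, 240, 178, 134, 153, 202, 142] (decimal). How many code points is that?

Byte at offset 0: 0xEE = 11101110 → 3-byte char (#1). Advance 3.
Byte at offset 3: 0xE9 = 11101001 → 3-byte char (#2). Advance 3.
Byte at offset 6: 0xD8 = 11011000 → 2-byte char (#3). Advance 2.
Byte at offset 8: 0xF0 = 11110000 → 4-byte char (#4). Advance 4.
Byte at offset 12: 0xCA = 11001010 → 2-byte char (#5). Advance 2.
Reached end at offset 14 after 5 code points.

5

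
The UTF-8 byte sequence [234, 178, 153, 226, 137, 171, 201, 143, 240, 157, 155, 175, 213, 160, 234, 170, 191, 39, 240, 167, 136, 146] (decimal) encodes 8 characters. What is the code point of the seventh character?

U+0027

Offset 0: leading byte 0xEA = 11101010 → 3-byte char #1 = EA B2 99.
Offset 3: leading byte 0xE2 = 11100010 → 3-byte char #2 = E2 89 AB.
Offset 6: leading byte 0xC9 = 11001001 → 2-byte char #3 = C9 8F.
Offset 8: leading byte 0xF0 = 11110000 → 4-byte char #4 = F0 9D 9B AF.
Offset 12: leading byte 0xD5 = 11010101 → 2-byte char #5 = D5 A0.
Offset 14: leading byte 0xEA = 11101010 → 3-byte char #6 = EA AA BF.
Offset 17: leading byte 0x27 = 00100111 → 1-byte char #7 = 27.
Leading byte 0x27 = 00100111 matches 0xxxxxxx → 1-byte sequence.
Byte 1: 0x27 = 00100111, payload 0100111 (7 bits).
Concatenate: 0100111 = 0x27 (7 bits → U+0027).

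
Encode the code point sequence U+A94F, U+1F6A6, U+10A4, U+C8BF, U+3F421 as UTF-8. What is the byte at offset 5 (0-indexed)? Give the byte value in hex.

U+A94F → 3-byte form EA A5 8F at offsets 0–2.
U+1F6A6 → 4-byte form F0 9F 9A A6 at offsets 3–6.
Offset 5 falls in char 2's range; it's byte 3 of F0 9F 9A A6 = 0x9A.

0x9A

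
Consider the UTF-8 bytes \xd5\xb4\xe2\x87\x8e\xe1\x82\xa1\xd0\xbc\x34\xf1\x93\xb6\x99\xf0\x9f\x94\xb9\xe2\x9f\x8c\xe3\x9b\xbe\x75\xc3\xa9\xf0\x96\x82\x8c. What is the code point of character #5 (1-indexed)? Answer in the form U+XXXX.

Offset 0: leading byte 0xD5 = 11010101 → 2-byte char #1 = D5 B4.
Offset 2: leading byte 0xE2 = 11100010 → 3-byte char #2 = E2 87 8E.
Offset 5: leading byte 0xE1 = 11100001 → 3-byte char #3 = E1 82 A1.
Offset 8: leading byte 0xD0 = 11010000 → 2-byte char #4 = D0 BC.
Offset 10: leading byte 0x34 = 00110100 → 1-byte char #5 = 34.
Leading byte 0x34 = 00110100 matches 0xxxxxxx → 1-byte sequence.
Byte 1: 0x34 = 00110100, payload 0110100 (7 bits).
Concatenate: 0110100 = 0x34 (7 bits → U+0034).

U+0034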